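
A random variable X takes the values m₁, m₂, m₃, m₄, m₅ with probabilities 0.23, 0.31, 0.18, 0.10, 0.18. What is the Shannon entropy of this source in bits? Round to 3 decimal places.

2.234 bits

H = −Σ pᵢ log₂ pᵢ.
−0.23·log₂(0.23) = 0.4877
−0.31·log₂(0.31) = 0.5238
−0.18·log₂(0.18) = 0.4453
−0.10·log₂(0.10) = 0.3322
−0.18·log₂(0.18) = 0.4453
Sum ≈ 2.2343 → 2.234 bits.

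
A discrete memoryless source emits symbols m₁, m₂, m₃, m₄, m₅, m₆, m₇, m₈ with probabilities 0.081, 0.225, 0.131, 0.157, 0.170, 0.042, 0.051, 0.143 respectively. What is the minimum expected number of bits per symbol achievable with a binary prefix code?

Repeatedly combine the two least-probable nodes; the expected code length is the sum of the merged weights.
merge 21/500 + 51/1000 → 93/1000
merge 81/1000 + 93/1000 → 87/500
merge 131/1000 + 143/1000 → 137/500
merge 157/1000 + 17/100 → 327/1000
merge 87/500 + 9/40 → 399/1000
merge 137/500 + 327/1000 → 601/1000
merge 399/1000 + 601/1000 → 1
L = 93/1000 + 87/500 + 137/500 + 327/1000 + 399/1000 + 601/1000 + 1 = 717/250 = 2.868 bits/symbol.

2.868 bits/symbol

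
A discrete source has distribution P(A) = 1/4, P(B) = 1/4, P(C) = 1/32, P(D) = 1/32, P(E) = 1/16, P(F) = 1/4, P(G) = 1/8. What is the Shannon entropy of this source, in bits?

Each probability is a power of 1/2, so log₂(1/p) is an integer.
H = Σ p·log₂(1/p) = 1/4·2 + 1/4·2 + 1/32·5 + 1/32·5 + 1/16·4 + 1/4·2 + 1/8·3 = 2.4375 bits.

2.4375 bits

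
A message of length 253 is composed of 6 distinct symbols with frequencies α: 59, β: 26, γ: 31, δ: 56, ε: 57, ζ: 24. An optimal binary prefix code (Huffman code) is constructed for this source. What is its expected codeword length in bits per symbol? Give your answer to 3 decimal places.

2.518 bits/symbol

Probabilities are the counts divided by 253.
Repeatedly combine the two least-probable nodes; the expected code length is the sum of the merged weights.
merge 24/253 + 26/253 → 50/253
merge 31/253 + 50/253 → 81/253
merge 56/253 + 57/253 → 113/253
merge 59/253 + 81/253 → 140/253
merge 113/253 + 140/253 → 1
L = 50/253 + 81/253 + 113/253 + 140/253 + 1 = 637/253 ≈ 2.518 bits/symbol.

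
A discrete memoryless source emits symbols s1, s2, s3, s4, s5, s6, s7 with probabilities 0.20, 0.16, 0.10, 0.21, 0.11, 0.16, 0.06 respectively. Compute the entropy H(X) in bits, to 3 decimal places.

2.709 bits

H = −Σ pᵢ log₂ pᵢ.
−0.20·log₂(0.20) = 0.4644
−0.16·log₂(0.16) = 0.4230
−0.10·log₂(0.10) = 0.3322
−0.21·log₂(0.21) = 0.4728
−0.11·log₂(0.11) = 0.3503
−0.16·log₂(0.16) = 0.4230
−0.06·log₂(0.06) = 0.2435
Sum ≈ 2.7093 → 2.709 bits.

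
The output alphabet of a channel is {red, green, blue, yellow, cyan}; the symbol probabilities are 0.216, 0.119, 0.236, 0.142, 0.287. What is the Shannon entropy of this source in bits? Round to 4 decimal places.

2.2513 bits

H = −Σ pᵢ log₂ pᵢ.
−0.216·log₂(0.216) = 0.4776
−0.119·log₂(0.119) = 0.3654
−0.236·log₂(0.236) = 0.4916
−0.142·log₂(0.142) = 0.3999
−0.287·log₂(0.287) = 0.5169
Sum ≈ 2.2513 → 2.2513 bits.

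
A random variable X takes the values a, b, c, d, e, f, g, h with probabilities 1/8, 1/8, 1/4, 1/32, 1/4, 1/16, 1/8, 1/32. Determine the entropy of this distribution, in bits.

2.6875 bits

Each probability is a power of 1/2, so log₂(1/p) is an integer.
H = Σ p·log₂(1/p) = 1/8·3 + 1/8·3 + 1/4·2 + 1/32·5 + 1/4·2 + 1/16·4 + 1/8·3 + 1/32·5 = 2.6875 bits.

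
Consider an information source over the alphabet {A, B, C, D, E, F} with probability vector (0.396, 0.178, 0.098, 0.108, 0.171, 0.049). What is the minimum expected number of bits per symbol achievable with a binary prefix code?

Repeatedly combine the two least-probable nodes; the expected code length is the sum of the merged weights.
merge 49/1000 + 49/500 → 147/1000
merge 27/250 + 147/1000 → 51/200
merge 171/1000 + 89/500 → 349/1000
merge 51/200 + 349/1000 → 151/250
merge 99/250 + 151/250 → 1
L = 147/1000 + 51/200 + 349/1000 + 151/250 + 1 = 471/200 = 2.355 bits/symbol.

2.355 bits/symbol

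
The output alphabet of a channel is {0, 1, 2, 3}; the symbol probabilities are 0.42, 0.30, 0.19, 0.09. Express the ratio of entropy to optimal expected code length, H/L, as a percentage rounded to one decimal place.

Entropy H = −Σ p log₂ p ≈ 1.8146 bits.
Huffman merges: 9/100+19/100→7/25; 7/25+3/10→29/50; 21/50+29/50→1. L = 93/50 ≈ 1.8600.
Efficiency = H/L = 1.8146/1.8600 = 97.6%.

97.6%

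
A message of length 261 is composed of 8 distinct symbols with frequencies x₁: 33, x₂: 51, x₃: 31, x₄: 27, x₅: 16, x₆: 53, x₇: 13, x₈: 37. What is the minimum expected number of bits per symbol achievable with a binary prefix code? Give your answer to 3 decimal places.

Probabilities are the counts divided by 261.
Repeatedly combine the two least-probable nodes; the expected code length is the sum of the merged weights.
merge 13/261 + 16/261 → 1/9
merge 3/29 + 1/9 → 56/261
merge 31/261 + 11/87 → 64/261
merge 37/261 + 17/87 → 88/261
merge 53/261 + 56/261 → 109/261
merge 64/261 + 88/261 → 152/261
merge 109/261 + 152/261 → 1
L = 1/9 + 56/261 + 64/261 + 88/261 + 109/261 + 152/261 + 1 = 253/87 ≈ 2.908 bits/symbol.

2.908 bits/symbol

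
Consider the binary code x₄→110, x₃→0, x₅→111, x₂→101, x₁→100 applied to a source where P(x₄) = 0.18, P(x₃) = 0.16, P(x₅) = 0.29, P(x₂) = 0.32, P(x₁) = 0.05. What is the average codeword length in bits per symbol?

L̄ = Σ pᵢ·ℓᵢ = 0.18·3 + 0.16·1 + 0.29·3 + 0.32·3 + 0.05·3 = 2.68 bits/symbol.

2.68 bits/symbol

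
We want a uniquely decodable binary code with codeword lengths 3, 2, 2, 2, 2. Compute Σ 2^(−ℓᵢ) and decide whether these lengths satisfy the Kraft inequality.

With common denominator 2^3 = 8: Σ 2^(−ℓᵢ) = 1/8 + 2/8 + 2/8 + 2/8 + 2/8 = 9/8 = 1.125.
Kraft's inequality requires Σ ≤ 1; here Σ = 1.125 > 1, so no such prefix code exists.

1.125; no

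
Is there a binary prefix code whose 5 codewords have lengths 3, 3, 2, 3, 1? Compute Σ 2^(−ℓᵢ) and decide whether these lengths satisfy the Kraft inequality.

With common denominator 2^3 = 8: Σ 2^(−ℓᵢ) = 1/8 + 1/8 + 2/8 + 1/8 + 4/8 = 9/8 = 1.125.
Kraft's inequality requires Σ ≤ 1; here Σ = 1.125 > 1, so no such prefix code exists.

1.125; no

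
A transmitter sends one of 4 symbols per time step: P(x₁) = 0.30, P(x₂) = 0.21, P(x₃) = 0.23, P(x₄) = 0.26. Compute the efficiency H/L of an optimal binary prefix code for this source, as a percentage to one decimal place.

99.3%

Entropy H = −Σ p log₂ p ≈ 1.9869 bits.
Huffman merges: 21/100+23/100→11/25; 13/50+3/10→14/25; 11/25+14/25→1. L = 2 ≈ 2.0000.
Efficiency = H/L = 1.9869/2.0000 = 99.3%.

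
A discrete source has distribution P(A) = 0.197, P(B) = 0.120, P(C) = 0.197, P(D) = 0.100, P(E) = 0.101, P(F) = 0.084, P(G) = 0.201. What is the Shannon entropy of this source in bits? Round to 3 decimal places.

2.722 bits

H = −Σ pᵢ log₂ pᵢ.
−0.197·log₂(0.197) = 0.4617
−0.120·log₂(0.120) = 0.3671
−0.197·log₂(0.197) = 0.4617
−0.100·log₂(0.100) = 0.3322
−0.101·log₂(0.101) = 0.3341
−0.084·log₂(0.084) = 0.3002
−0.201·log₂(0.201) = 0.4653
Sum ≈ 2.7222 → 2.722 bits.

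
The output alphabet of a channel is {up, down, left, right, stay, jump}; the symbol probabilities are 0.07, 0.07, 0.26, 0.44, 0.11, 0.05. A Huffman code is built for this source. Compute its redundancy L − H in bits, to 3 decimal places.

0.030 bits

Entropy H = −Σ p log₂ p ≈ 2.1299 bits.
Huffman merges: 1/20+7/100→3/25; 7/100+11/100→9/50; 3/25+9/50→3/10; 13/50+3/10→14/25; 11/25+14/25→1. L = 54/25 ≈ 2.1600.
L − H = 2.1600 − 2.1299 = 0.030 bits.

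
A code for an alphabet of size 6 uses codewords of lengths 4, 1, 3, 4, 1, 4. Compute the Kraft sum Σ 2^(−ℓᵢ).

1.3125

With common denominator 2^4 = 16: Σ 2^(−ℓᵢ) = 1/16 + 8/16 + 2/16 + 1/16 + 8/16 + 1/16 = 21/16 = 1.3125.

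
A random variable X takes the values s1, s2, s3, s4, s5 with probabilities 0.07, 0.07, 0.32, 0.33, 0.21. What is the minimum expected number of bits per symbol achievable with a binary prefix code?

2.14 bits/symbol

Repeatedly combine the two least-probable nodes; the expected code length is the sum of the merged weights.
merge 7/100 + 7/100 → 7/50
merge 7/50 + 21/100 → 7/20
merge 8/25 + 33/100 → 13/20
merge 7/20 + 13/20 → 1
L = 7/50 + 7/20 + 13/20 + 1 = 107/50 = 2.14 bits/symbol.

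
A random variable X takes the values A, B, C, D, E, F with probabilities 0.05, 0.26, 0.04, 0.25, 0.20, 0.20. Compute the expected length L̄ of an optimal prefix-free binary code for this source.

2.38 bits/symbol

Repeatedly combine the two least-probable nodes; the expected code length is the sum of the merged weights.
merge 1/25 + 1/20 → 9/100
merge 9/100 + 1/5 → 29/100
merge 1/5 + 1/4 → 9/20
merge 13/50 + 29/100 → 11/20
merge 9/20 + 11/20 → 1
L = 9/100 + 29/100 + 9/20 + 11/20 + 1 = 119/50 = 2.38 bits/symbol.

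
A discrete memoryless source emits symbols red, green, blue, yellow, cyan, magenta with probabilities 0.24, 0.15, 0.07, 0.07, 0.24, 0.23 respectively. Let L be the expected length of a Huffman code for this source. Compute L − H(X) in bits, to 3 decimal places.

0.006 bits

Entropy H = −Σ p log₂ p ≈ 2.4236 bits.
Huffman merges: 7/100+7/100→7/50; 7/50+3/20→29/100; 23/100+6/25→47/100; 6/25+29/100→53/100; 47/100+53/100→1. L = 243/100 ≈ 2.4300.
L − H = 2.4300 − 2.4236 = 0.006 bits.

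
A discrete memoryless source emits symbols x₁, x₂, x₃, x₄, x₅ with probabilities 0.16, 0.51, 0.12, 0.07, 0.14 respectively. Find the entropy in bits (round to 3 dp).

1.951 bits

H = −Σ pᵢ log₂ pᵢ.
−0.16·log₂(0.16) = 0.4230
−0.51·log₂(0.51) = 0.4954
−0.12·log₂(0.12) = 0.3671
−0.07·log₂(0.07) = 0.2686
−0.14·log₂(0.14) = 0.3971
Sum ≈ 1.9512 → 1.951 bits.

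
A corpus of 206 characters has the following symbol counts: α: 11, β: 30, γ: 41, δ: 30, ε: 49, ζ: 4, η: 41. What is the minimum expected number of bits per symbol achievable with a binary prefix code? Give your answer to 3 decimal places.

Probabilities are the counts divided by 206.
Repeatedly combine the two least-probable nodes; the expected code length is the sum of the merged weights.
merge 2/103 + 11/206 → 15/206
merge 15/206 + 15/103 → 45/206
merge 15/103 + 41/206 → 71/206
merge 41/206 + 45/206 → 43/103
merge 49/206 + 71/206 → 60/103
merge 43/103 + 60/103 → 1
L = 15/206 + 45/206 + 71/206 + 43/103 + 60/103 + 1 = 543/206 ≈ 2.636 bits/symbol.

2.636 bits/symbol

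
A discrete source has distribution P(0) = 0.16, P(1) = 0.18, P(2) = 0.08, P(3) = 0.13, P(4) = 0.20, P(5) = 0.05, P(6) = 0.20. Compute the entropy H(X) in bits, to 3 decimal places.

H = −Σ pᵢ log₂ pᵢ.
−0.16·log₂(0.16) = 0.4230
−0.18·log₂(0.18) = 0.4453
−0.08·log₂(0.08) = 0.2915
−0.13·log₂(0.13) = 0.3826
−0.20·log₂(0.20) = 0.4644
−0.05·log₂(0.05) = 0.2161
−0.20·log₂(0.20) = 0.4644
Sum ≈ 2.6873 → 2.687 bits.

2.687 bits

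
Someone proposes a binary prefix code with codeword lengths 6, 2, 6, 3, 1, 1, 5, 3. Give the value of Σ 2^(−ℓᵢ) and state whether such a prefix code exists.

1.5625; no

With common denominator 2^6 = 64: Σ 2^(−ℓᵢ) = 1/64 + 16/64 + 1/64 + 8/64 + 32/64 + 32/64 + 2/64 + 8/64 = 100/64 = 1.5625.
Kraft's inequality requires Σ ≤ 1; here Σ = 1.5625 > 1, so no such prefix code exists.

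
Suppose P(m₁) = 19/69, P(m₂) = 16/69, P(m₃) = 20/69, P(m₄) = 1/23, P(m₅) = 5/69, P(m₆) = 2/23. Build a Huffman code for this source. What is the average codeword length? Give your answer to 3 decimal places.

2.319 bits/symbol

Repeatedly combine the two least-probable nodes; the expected code length is the sum of the merged weights.
merge 1/23 + 5/69 → 8/69
merge 2/23 + 8/69 → 14/69
merge 14/69 + 16/69 → 10/23
merge 19/69 + 20/69 → 13/23
merge 10/23 + 13/23 → 1
L = 8/69 + 14/69 + 10/23 + 13/23 + 1 = 160/69 ≈ 2.319 bits/symbol.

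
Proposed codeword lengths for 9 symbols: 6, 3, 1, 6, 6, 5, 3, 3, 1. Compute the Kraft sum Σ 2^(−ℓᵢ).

1.453125

With common denominator 2^6 = 64: Σ 2^(−ℓᵢ) = 1/64 + 8/64 + 32/64 + 1/64 + 1/64 + 2/64 + 8/64 + 8/64 + 32/64 = 93/64 = 1.453125.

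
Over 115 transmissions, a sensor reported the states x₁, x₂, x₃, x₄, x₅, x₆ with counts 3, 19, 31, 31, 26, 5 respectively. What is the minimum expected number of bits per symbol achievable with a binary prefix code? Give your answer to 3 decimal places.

2.304 bits/symbol

Probabilities are the counts divided by 115.
Repeatedly combine the two least-probable nodes; the expected code length is the sum of the merged weights.
merge 3/115 + 1/23 → 8/115
merge 8/115 + 19/115 → 27/115
merge 26/115 + 27/115 → 53/115
merge 31/115 + 31/115 → 62/115
merge 53/115 + 62/115 → 1
L = 8/115 + 27/115 + 53/115 + 62/115 + 1 = 53/23 ≈ 2.304 bits/symbol.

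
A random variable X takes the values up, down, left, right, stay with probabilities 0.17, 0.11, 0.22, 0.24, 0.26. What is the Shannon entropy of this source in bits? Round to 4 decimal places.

2.2649 bits

H = −Σ pᵢ log₂ pᵢ.
−0.17·log₂(0.17) = 0.4346
−0.11·log₂(0.11) = 0.3503
−0.22·log₂(0.22) = 0.4806
−0.24·log₂(0.24) = 0.4941
−0.26·log₂(0.26) = 0.5053
Sum ≈ 2.2649 → 2.2649 bits.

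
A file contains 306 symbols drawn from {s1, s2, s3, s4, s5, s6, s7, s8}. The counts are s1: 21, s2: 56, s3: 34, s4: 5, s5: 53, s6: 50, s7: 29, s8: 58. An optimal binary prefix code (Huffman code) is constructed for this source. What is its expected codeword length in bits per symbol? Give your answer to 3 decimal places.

Probabilities are the counts divided by 306.
Repeatedly combine the two least-probable nodes; the expected code length is the sum of the merged weights.
merge 5/306 + 7/102 → 13/153
merge 13/153 + 29/306 → 55/306
merge 1/9 + 25/153 → 14/51
merge 53/306 + 55/306 → 6/17
merge 28/153 + 29/153 → 19/51
merge 14/51 + 6/17 → 32/51
merge 19/51 + 32/51 → 1
L = 13/153 + 55/306 + 14/51 + 6/17 + 19/51 + 32/51 + 1 = 295/102 ≈ 2.892 bits/symbol.

2.892 bits/symbol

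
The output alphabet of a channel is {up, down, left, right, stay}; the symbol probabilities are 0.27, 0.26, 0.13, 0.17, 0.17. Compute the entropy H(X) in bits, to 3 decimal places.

H = −Σ pᵢ log₂ pᵢ.
−0.27·log₂(0.27) = 0.5100
−0.26·log₂(0.26) = 0.5053
−0.13·log₂(0.13) = 0.3826
−0.17·log₂(0.17) = 0.4346
−0.17·log₂(0.17) = 0.4346
Sum ≈ 2.2671 → 2.267 bits.

2.267 bits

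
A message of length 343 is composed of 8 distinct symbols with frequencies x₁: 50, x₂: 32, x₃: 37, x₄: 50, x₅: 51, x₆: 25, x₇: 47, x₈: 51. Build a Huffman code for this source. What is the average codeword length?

3 bits/symbol

Probabilities are the counts divided by 343.
Repeatedly combine the two least-probable nodes; the expected code length is the sum of the merged weights.
merge 25/343 + 32/343 → 57/343
merge 37/343 + 47/343 → 12/49
merge 50/343 + 50/343 → 100/343
merge 51/343 + 51/343 → 102/343
merge 57/343 + 12/49 → 141/343
merge 100/343 + 102/343 → 202/343
merge 141/343 + 202/343 → 1
L = 57/343 + 12/49 + 100/343 + 102/343 + 141/343 + 202/343 + 1 = 3 bits/symbol.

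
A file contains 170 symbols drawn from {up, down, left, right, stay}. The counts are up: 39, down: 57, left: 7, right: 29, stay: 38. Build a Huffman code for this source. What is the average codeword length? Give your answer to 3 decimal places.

Probabilities are the counts divided by 170.
Repeatedly combine the two least-probable nodes; the expected code length is the sum of the merged weights.
merge 7/170 + 29/170 → 18/85
merge 18/85 + 19/85 → 37/85
merge 39/170 + 57/170 → 48/85
merge 37/85 + 48/85 → 1
L = 18/85 + 37/85 + 48/85 + 1 = 188/85 ≈ 2.212 bits/symbol.

2.212 bits/symbol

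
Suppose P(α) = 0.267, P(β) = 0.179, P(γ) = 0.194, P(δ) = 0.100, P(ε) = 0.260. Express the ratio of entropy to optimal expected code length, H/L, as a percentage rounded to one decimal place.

98.7%

Entropy H = −Σ p log₂ p ≈ 2.2494 bits.
Huffman merges: 1/10+179/1000→279/1000; 97/500+13/50→227/500; 267/1000+279/1000→273/500; 227/500+273/500→1. L = 2279/1000 ≈ 2.2790.
Efficiency = H/L = 2.2494/2.2790 = 98.7%.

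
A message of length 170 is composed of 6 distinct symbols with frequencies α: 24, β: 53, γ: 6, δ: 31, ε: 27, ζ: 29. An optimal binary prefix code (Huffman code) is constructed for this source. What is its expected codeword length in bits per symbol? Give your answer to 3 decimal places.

Probabilities are the counts divided by 170.
Repeatedly combine the two least-probable nodes; the expected code length is the sum of the merged weights.
merge 3/85 + 12/85 → 3/17
merge 27/170 + 29/170 → 28/85
merge 3/17 + 31/170 → 61/170
merge 53/170 + 28/85 → 109/170
merge 61/170 + 109/170 → 1
L = 3/17 + 28/85 + 61/170 + 109/170 + 1 = 213/85 ≈ 2.506 bits/symbol.

2.506 bits/symbol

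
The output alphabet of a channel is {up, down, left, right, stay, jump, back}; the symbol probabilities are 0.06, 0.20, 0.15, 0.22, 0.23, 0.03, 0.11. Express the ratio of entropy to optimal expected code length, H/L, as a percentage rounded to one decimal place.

98.1%

Entropy H = −Σ p log₂ p ≈ 2.5888 bits.
Huffman merges: 3/100+3/50→9/100; 9/100+11/100→1/5; 3/20+1/5→7/20; 1/5+11/50→21/50; 23/100+7/20→29/50; 21/50+29/50→1. L = 66/25 ≈ 2.6400.
Efficiency = H/L = 2.5888/2.6400 = 98.1%.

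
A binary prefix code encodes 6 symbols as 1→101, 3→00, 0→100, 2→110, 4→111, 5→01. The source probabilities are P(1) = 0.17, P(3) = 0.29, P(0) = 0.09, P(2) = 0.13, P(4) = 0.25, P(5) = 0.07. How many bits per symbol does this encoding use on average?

L̄ = Σ pᵢ·ℓᵢ = 0.17·3 + 0.29·2 + 0.09·3 + 0.13·3 + 0.25·3 + 0.07·2 = 2.64 bits/symbol.

2.64 bits/symbol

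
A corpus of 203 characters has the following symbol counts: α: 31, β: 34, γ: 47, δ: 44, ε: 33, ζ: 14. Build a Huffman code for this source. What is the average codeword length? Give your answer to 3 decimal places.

Probabilities are the counts divided by 203.
Repeatedly combine the two least-probable nodes; the expected code length is the sum of the merged weights.
merge 2/29 + 31/203 → 45/203
merge 33/203 + 34/203 → 67/203
merge 44/203 + 45/203 → 89/203
merge 47/203 + 67/203 → 114/203
merge 89/203 + 114/203 → 1
L = 45/203 + 67/203 + 89/203 + 114/203 + 1 = 74/29 ≈ 2.552 bits/symbol.

2.552 bits/symbol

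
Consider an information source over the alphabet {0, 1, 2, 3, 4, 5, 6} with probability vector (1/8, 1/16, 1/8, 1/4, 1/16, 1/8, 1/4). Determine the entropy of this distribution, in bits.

2.625 bits

Each probability is a power of 1/2, so log₂(1/p) is an integer.
H = Σ p·log₂(1/p) = 1/8·3 + 1/16·4 + 1/8·3 + 1/4·2 + 1/16·4 + 1/8·3 + 1/4·2 = 2.625 bits.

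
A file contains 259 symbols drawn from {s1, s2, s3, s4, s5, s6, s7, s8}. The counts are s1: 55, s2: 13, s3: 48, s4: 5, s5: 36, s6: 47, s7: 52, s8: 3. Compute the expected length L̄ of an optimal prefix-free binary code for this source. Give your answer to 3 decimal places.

2.699 bits/symbol

Probabilities are the counts divided by 259.
Repeatedly combine the two least-probable nodes; the expected code length is the sum of the merged weights.
merge 3/259 + 5/259 → 8/259
merge 8/259 + 13/259 → 3/37
merge 3/37 + 36/259 → 57/259
merge 47/259 + 48/259 → 95/259
merge 52/259 + 55/259 → 107/259
merge 57/259 + 95/259 → 152/259
merge 107/259 + 152/259 → 1
L = 8/259 + 3/37 + 57/259 + 95/259 + 107/259 + 152/259 + 1 = 699/259 ≈ 2.699 bits/symbol.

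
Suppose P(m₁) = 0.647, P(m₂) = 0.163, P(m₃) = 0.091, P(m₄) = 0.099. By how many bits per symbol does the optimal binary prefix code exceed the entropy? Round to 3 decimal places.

0.065 bits

Entropy H = −Σ p log₂ p ≈ 1.4780 bits.
Huffman merges: 91/1000+99/1000→19/100; 163/1000+19/100→353/1000; 353/1000+647/1000→1. L = 1543/1000 ≈ 1.5430.
L − H = 1.5430 − 1.4780 = 0.065 bits.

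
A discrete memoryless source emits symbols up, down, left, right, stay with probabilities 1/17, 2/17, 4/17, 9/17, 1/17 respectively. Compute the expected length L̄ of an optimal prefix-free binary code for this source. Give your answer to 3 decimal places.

Repeatedly combine the two least-probable nodes; the expected code length is the sum of the merged weights.
merge 1/17 + 1/17 → 2/17
merge 2/17 + 2/17 → 4/17
merge 4/17 + 4/17 → 8/17
merge 8/17 + 9/17 → 1
L = 2/17 + 4/17 + 8/17 + 1 = 31/17 ≈ 1.824 bits/symbol.

1.824 bits/symbol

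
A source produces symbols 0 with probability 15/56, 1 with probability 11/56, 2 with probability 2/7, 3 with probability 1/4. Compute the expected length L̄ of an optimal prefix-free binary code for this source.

Repeatedly combine the two least-probable nodes; the expected code length is the sum of the merged weights.
merge 11/56 + 1/4 → 25/56
merge 15/56 + 2/7 → 31/56
merge 25/56 + 31/56 → 1
L = 25/56 + 31/56 + 1 = 2 bits/symbol.

2 bits/symbol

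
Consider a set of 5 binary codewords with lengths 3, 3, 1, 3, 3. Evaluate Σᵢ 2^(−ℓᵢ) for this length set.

1

With common denominator 2^3 = 8: Σ 2^(−ℓᵢ) = 1/8 + 1/8 + 4/8 + 1/8 + 1/8 = 8/8 = 1.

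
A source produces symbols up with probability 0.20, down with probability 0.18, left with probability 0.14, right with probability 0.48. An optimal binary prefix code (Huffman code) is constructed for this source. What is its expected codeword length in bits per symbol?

Repeatedly combine the two least-probable nodes; the expected code length is the sum of the merged weights.
merge 7/50 + 9/50 → 8/25
merge 1/5 + 8/25 → 13/25
merge 12/25 + 13/25 → 1
L = 8/25 + 13/25 + 1 = 46/25 = 1.84 bits/symbol.

1.84 bits/symbol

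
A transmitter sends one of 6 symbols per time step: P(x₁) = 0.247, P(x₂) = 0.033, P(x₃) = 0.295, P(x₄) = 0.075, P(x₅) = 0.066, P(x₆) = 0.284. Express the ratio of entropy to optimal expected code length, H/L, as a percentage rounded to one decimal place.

Entropy H = −Σ p log₂ p ≈ 2.2351 bits.
Huffman merges: 33/1000+33/500→99/1000; 3/40+99/1000→87/500; 87/500+247/1000→421/1000; 71/250+59/200→579/1000; 421/1000+579/1000→1. L = 2273/1000 ≈ 2.2730.
Efficiency = H/L = 2.2351/2.2730 = 98.3%.

98.3%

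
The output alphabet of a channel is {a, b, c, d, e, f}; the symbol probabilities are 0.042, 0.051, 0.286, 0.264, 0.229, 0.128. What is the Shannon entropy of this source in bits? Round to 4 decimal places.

2.3014 bits

H = −Σ pᵢ log₂ pᵢ.
−0.042·log₂(0.042) = 0.1921
−0.051·log₂(0.051) = 0.2190
−0.286·log₂(0.286) = 0.5165
−0.264·log₂(0.264) = 0.5072
−0.229·log₂(0.229) = 0.4870
−0.128·log₂(0.128) = 0.3796
Sum ≈ 2.3014 → 2.3014 bits.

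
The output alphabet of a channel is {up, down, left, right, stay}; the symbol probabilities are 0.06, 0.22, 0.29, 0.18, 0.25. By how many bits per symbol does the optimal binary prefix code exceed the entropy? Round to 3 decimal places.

0.053 bits

Entropy H = −Σ p log₂ p ≈ 2.1873 bits.
Huffman merges: 3/50+9/50→6/25; 11/50+6/25→23/50; 1/4+29/100→27/50; 23/50+27/50→1. L = 56/25 ≈ 2.2400.
L − H = 2.2400 − 2.1873 = 0.053 bits.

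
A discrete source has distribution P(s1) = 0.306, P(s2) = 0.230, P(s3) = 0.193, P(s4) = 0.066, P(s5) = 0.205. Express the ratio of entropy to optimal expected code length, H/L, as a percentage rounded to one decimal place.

97.2%

Entropy H = −Σ p log₂ p ≈ 2.1960 bits.
Huffman merges: 33/500+193/1000→259/1000; 41/200+23/100→87/200; 259/1000+153/500→113/200; 87/200+113/200→1. L = 2259/1000 ≈ 2.2590.
Efficiency = H/L = 2.1960/2.2590 = 97.2%.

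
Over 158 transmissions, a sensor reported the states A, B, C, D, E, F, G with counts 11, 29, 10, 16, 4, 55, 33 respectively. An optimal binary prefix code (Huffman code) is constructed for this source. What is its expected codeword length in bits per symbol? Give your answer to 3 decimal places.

2.506 bits/symbol

Probabilities are the counts divided by 158.
Repeatedly combine the two least-probable nodes; the expected code length is the sum of the merged weights.
merge 2/79 + 5/79 → 7/79
merge 11/158 + 7/79 → 25/158
merge 8/79 + 25/158 → 41/158
merge 29/158 + 33/158 → 31/79
merge 41/158 + 55/158 → 48/79
merge 31/79 + 48/79 → 1
L = 7/79 + 25/158 + 41/158 + 31/79 + 48/79 + 1 = 198/79 ≈ 2.506 bits/symbol.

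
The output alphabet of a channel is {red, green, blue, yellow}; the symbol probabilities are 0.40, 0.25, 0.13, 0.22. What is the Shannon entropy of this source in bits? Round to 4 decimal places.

1.8920 bits

H = −Σ pᵢ log₂ pᵢ.
−0.40·log₂(0.40) = 0.5288
−0.25·log₂(0.25) = 0.5000
−0.13·log₂(0.13) = 0.3826
−0.22·log₂(0.22) = 0.4806
Sum ≈ 1.8920 → 1.8920 bits.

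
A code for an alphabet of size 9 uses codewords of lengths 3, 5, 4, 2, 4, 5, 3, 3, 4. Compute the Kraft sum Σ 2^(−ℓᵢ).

With common denominator 2^5 = 32: Σ 2^(−ℓᵢ) = 4/32 + 1/32 + 2/32 + 8/32 + 2/32 + 1/32 + 4/32 + 4/32 + 2/32 = 28/32 = 0.875.

0.875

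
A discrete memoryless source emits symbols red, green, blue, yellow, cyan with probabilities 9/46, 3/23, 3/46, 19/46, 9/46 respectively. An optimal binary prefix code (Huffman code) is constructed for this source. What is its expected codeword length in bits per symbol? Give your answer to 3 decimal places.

2.174 bits/symbol

Repeatedly combine the two least-probable nodes; the expected code length is the sum of the merged weights.
merge 3/46 + 3/23 → 9/46
merge 9/46 + 9/46 → 9/23
merge 9/46 + 9/23 → 27/46
merge 19/46 + 27/46 → 1
L = 9/46 + 9/23 + 27/46 + 1 = 50/23 ≈ 2.174 bits/symbol.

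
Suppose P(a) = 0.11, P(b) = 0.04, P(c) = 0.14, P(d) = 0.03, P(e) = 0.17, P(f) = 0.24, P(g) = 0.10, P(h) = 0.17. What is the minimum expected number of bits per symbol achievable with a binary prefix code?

2.83 bits/symbol

Repeatedly combine the two least-probable nodes; the expected code length is the sum of the merged weights.
merge 3/100 + 1/25 → 7/100
merge 7/100 + 1/10 → 17/100
merge 11/100 + 7/50 → 1/4
merge 17/100 + 17/100 → 17/50
merge 17/100 + 6/25 → 41/100
merge 1/4 + 17/50 → 59/100
merge 41/100 + 59/100 → 1
L = 7/100 + 17/100 + 1/4 + 17/50 + 41/100 + 59/100 + 1 = 283/100 = 2.83 bits/symbol.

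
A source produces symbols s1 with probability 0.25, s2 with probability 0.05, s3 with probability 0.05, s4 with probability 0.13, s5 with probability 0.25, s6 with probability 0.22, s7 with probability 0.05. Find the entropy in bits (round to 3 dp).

2.512 bits

H = −Σ pᵢ log₂ pᵢ.
−0.25·log₂(0.25) = 0.5000
−0.05·log₂(0.05) = 0.2161
−0.05·log₂(0.05) = 0.2161
−0.13·log₂(0.13) = 0.3826
−0.25·log₂(0.25) = 0.5000
−0.22·log₂(0.22) = 0.4806
−0.05·log₂(0.05) = 0.2161
Sum ≈ 2.5115 → 2.512 bits.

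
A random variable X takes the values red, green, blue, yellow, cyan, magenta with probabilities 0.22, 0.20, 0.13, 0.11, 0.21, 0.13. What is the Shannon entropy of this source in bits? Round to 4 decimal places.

H = −Σ pᵢ log₂ pᵢ.
−0.22·log₂(0.22) = 0.4806
−0.20·log₂(0.20) = 0.4644
−0.13·log₂(0.13) = 0.3826
−0.11·log₂(0.11) = 0.3503
−0.21·log₂(0.21) = 0.4728
−0.13·log₂(0.13) = 0.3826
Sum ≈ 2.5334 → 2.5334 bits.

2.5334 bits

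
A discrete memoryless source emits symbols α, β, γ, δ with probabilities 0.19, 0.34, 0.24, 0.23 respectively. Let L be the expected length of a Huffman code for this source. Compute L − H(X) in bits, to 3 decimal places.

0.034 bits

Entropy H = −Σ p log₂ p ≈ 1.9662 bits.
Huffman merges: 19/100+23/100→21/50; 6/25+17/50→29/50; 21/50+29/50→1. L = 2 ≈ 2.0000.
L − H = 2.0000 − 1.9662 = 0.034 bits.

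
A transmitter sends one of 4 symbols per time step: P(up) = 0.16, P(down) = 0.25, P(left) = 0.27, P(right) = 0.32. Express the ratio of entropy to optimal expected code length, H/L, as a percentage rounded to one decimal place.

98.0%

Entropy H = −Σ p log₂ p ≈ 1.9591 bits.
Huffman merges: 4/25+1/4→41/100; 27/100+8/25→59/100; 41/100+59/100→1. L = 2 ≈ 2.0000.
Efficiency = H/L = 1.9591/2.0000 = 98.0%.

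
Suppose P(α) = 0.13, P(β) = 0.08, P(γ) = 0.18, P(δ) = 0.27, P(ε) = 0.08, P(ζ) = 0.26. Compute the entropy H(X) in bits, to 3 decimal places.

2.426 bits

H = −Σ pᵢ log₂ pᵢ.
−0.13·log₂(0.13) = 0.3826
−0.08·log₂(0.08) = 0.2915
−0.18·log₂(0.18) = 0.4453
−0.27·log₂(0.27) = 0.5100
−0.08·log₂(0.08) = 0.2915
−0.26·log₂(0.26) = 0.5053
Sum ≈ 2.4263 → 2.426 bits.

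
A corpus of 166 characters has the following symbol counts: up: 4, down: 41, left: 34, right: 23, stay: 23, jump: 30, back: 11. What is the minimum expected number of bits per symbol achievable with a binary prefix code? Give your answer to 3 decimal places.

2.639 bits/symbol

Probabilities are the counts divided by 166.
Repeatedly combine the two least-probable nodes; the expected code length is the sum of the merged weights.
merge 2/83 + 11/166 → 15/166
merge 15/166 + 23/166 → 19/83
merge 23/166 + 15/83 → 53/166
merge 17/83 + 19/83 → 36/83
merge 41/166 + 53/166 → 47/83
merge 36/83 + 47/83 → 1
L = 15/166 + 19/83 + 53/166 + 36/83 + 47/83 + 1 = 219/83 ≈ 2.639 bits/symbol.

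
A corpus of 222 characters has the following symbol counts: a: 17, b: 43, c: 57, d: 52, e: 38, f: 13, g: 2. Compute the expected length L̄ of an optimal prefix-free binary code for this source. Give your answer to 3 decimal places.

Probabilities are the counts divided by 222.
Repeatedly combine the two least-probable nodes; the expected code length is the sum of the merged weights.
merge 1/111 + 13/222 → 5/74
merge 5/74 + 17/222 → 16/111
merge 16/111 + 19/111 → 35/111
merge 43/222 + 26/111 → 95/222
merge 19/74 + 35/111 → 127/222
merge 95/222 + 127/222 → 1
L = 5/74 + 16/111 + 35/111 + 95/222 + 127/222 + 1 = 187/74 ≈ 2.527 bits/symbol.

2.527 bits/symbol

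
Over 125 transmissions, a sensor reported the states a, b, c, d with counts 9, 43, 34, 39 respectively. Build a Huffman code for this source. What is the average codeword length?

Probabilities are the counts divided by 125.
Repeatedly combine the two least-probable nodes; the expected code length is the sum of the merged weights.
merge 9/125 + 34/125 → 43/125
merge 39/125 + 43/125 → 82/125
merge 43/125 + 82/125 → 1
L = 43/125 + 82/125 + 1 = 2 bits/symbol.

2 bits/symbol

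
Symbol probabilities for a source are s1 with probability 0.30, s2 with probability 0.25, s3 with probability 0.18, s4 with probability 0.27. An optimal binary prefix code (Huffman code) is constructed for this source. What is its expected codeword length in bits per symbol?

Repeatedly combine the two least-probable nodes; the expected code length is the sum of the merged weights.
merge 9/50 + 1/4 → 43/100
merge 27/100 + 3/10 → 57/100
merge 43/100 + 57/100 → 1
L = 43/100 + 57/100 + 1 = 2 bits/symbol.

2 bits/symbol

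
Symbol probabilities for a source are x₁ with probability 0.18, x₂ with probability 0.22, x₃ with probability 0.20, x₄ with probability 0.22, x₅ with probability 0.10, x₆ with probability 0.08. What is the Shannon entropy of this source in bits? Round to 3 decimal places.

2.495 bits

H = −Σ pᵢ log₂ pᵢ.
−0.18·log₂(0.18) = 0.4453
−0.22·log₂(0.22) = 0.4806
−0.20·log₂(0.20) = 0.4644
−0.22·log₂(0.22) = 0.4806
−0.10·log₂(0.10) = 0.3322
−0.08·log₂(0.08) = 0.2915
Sum ≈ 2.4945 → 2.495 bits.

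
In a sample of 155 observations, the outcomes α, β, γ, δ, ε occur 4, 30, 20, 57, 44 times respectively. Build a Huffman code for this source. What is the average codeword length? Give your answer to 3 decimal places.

2.135 bits/symbol

Probabilities are the counts divided by 155.
Repeatedly combine the two least-probable nodes; the expected code length is the sum of the merged weights.
merge 4/155 + 4/31 → 24/155
merge 24/155 + 6/31 → 54/155
merge 44/155 + 54/155 → 98/155
merge 57/155 + 98/155 → 1
L = 24/155 + 54/155 + 98/155 + 1 = 331/155 ≈ 2.135 bits/symbol.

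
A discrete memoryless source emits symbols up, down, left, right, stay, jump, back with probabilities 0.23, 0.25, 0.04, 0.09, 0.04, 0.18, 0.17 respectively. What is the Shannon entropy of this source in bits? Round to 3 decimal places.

2.552 bits

H = −Σ pᵢ log₂ pᵢ.
−0.23·log₂(0.23) = 0.4877
−0.25·log₂(0.25) = 0.5000
−0.04·log₂(0.04) = 0.1858
−0.09·log₂(0.09) = 0.3127
−0.04·log₂(0.04) = 0.1858
−0.18·log₂(0.18) = 0.4453
−0.17·log₂(0.17) = 0.4346
Sum ≈ 2.5517 → 2.552 bits.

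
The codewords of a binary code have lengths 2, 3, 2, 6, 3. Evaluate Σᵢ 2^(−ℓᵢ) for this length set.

With common denominator 2^6 = 64: Σ 2^(−ℓᵢ) = 16/64 + 8/64 + 16/64 + 1/64 + 8/64 = 49/64 = 0.765625.

0.765625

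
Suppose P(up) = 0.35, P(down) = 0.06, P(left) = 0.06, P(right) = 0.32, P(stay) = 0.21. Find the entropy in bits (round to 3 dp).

2.016 bits

H = −Σ pᵢ log₂ pᵢ.
−0.35·log₂(0.35) = 0.5301
−0.06·log₂(0.06) = 0.2435
−0.06·log₂(0.06) = 0.2435
−0.32·log₂(0.32) = 0.5260
−0.21·log₂(0.21) = 0.4728
Sum ≈ 2.0160 → 2.016 bits.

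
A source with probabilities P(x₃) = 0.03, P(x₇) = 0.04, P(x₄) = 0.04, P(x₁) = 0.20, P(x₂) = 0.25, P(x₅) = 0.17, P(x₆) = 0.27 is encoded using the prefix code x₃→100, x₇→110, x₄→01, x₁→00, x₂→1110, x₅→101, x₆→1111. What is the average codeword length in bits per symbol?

3.28 bits/symbol

L̄ = Σ pᵢ·ℓᵢ = 0.03·3 + 0.04·3 + 0.04·2 + 0.20·2 + 0.25·4 + 0.17·3 + 0.27·4 = 3.28 bits/symbol.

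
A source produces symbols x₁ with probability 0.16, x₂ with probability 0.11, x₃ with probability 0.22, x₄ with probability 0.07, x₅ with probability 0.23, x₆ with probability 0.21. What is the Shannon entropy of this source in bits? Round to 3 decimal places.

H = −Σ pᵢ log₂ pᵢ.
−0.16·log₂(0.16) = 0.4230
−0.11·log₂(0.11) = 0.3503
−0.22·log₂(0.22) = 0.4806
−0.07·log₂(0.07) = 0.2686
−0.23·log₂(0.23) = 0.4877
−0.21·log₂(0.21) = 0.4728
Sum ≈ 2.4829 → 2.483 bits.

2.483 bits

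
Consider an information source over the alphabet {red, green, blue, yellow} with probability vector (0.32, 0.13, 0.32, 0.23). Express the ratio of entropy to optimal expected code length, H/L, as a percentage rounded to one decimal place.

Entropy H = −Σ p log₂ p ≈ 1.9224 bits.
Huffman merges: 13/100+23/100→9/25; 8/25+8/25→16/25; 9/25+16/25→1. L = 2 ≈ 2.0000.
Efficiency = H/L = 1.9224/2.0000 = 96.1%.

96.1%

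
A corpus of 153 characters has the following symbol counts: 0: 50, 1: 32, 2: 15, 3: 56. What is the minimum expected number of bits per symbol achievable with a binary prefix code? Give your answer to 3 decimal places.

Probabilities are the counts divided by 153.
Repeatedly combine the two least-probable nodes; the expected code length is the sum of the merged weights.
merge 5/51 + 32/153 → 47/153
merge 47/153 + 50/153 → 97/153
merge 56/153 + 97/153 → 1
L = 47/153 + 97/153 + 1 = 33/17 ≈ 1.941 bits/symbol.

1.941 bits/symbol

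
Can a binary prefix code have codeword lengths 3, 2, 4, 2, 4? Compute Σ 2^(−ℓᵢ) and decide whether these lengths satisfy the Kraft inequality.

0.75; yes

With common denominator 2^4 = 16: Σ 2^(−ℓᵢ) = 2/16 + 4/16 + 1/16 + 4/16 + 1/16 = 12/16 = 0.75.
Kraft's inequality requires Σ ≤ 1; here Σ = 0.75 ≤ 1, so such a prefix code exists.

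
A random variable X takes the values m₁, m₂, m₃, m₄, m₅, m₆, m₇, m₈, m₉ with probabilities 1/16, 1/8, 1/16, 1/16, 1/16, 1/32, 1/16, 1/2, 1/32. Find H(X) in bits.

Each probability is a power of 1/2, so log₂(1/p) is an integer.
H = Σ p·log₂(1/p) = 1/16·4 + 1/8·3 + 1/16·4 + 1/16·4 + 1/16·4 + 1/32·5 + 1/16·4 + 1/2·1 + 1/32·5 = 2.4375 bits.

2.4375 bits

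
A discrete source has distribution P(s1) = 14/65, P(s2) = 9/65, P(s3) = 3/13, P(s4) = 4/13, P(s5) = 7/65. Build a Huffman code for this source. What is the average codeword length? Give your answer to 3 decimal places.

Repeatedly combine the two least-probable nodes; the expected code length is the sum of the merged weights.
merge 7/65 + 9/65 → 16/65
merge 14/65 + 3/13 → 29/65
merge 16/65 + 4/13 → 36/65
merge 29/65 + 36/65 → 1
L = 16/65 + 29/65 + 36/65 + 1 = 146/65 ≈ 2.246 bits/symbol.

2.246 bits/symbol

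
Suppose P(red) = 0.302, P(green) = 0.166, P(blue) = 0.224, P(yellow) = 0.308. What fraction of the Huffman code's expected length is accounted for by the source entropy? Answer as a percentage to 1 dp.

Entropy H = −Σ p log₂ p ≈ 1.9585 bits.
Huffman merges: 83/500+28/125→39/100; 151/500+77/250→61/100; 39/100+61/100→1. L = 2 ≈ 2.0000.
Efficiency = H/L = 1.9585/2.0000 = 97.9%.

97.9%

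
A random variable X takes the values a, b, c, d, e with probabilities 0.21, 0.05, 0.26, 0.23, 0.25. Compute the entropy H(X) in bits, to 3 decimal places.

2.182 bits

H = −Σ pᵢ log₂ pᵢ.
−0.21·log₂(0.21) = 0.4728
−0.05·log₂(0.05) = 0.2161
−0.26·log₂(0.26) = 0.5053
−0.23·log₂(0.23) = 0.4877
−0.25·log₂(0.25) = 0.5000
Sum ≈ 2.1819 → 2.182 bits.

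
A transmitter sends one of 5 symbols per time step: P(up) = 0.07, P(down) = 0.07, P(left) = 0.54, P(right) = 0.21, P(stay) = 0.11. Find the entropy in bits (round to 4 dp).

1.8403 bits

H = −Σ pᵢ log₂ pᵢ.
−0.07·log₂(0.07) = 0.2686
−0.07·log₂(0.07) = 0.2686
−0.54·log₂(0.54) = 0.4800
−0.21·log₂(0.21) = 0.4728
−0.11·log₂(0.11) = 0.3503
Sum ≈ 1.8403 → 1.8403 bits.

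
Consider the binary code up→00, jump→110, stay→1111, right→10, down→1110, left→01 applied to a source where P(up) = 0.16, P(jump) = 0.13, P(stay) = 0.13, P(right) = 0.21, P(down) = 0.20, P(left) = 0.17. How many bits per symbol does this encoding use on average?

L̄ = Σ pᵢ·ℓᵢ = 0.16·2 + 0.13·3 + 0.13·4 + 0.21·2 + 0.20·4 + 0.17·2 = 2.79 bits/symbol.

2.79 bits/symbol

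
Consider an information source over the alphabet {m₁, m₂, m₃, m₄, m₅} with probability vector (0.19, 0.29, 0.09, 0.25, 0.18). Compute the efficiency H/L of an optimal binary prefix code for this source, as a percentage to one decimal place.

Entropy H = −Σ p log₂ p ≈ 2.2311 bits.
Huffman merges: 9/100+9/50→27/100; 19/100+1/4→11/25; 27/100+29/100→14/25; 11/25+14/25→1. L = 227/100 ≈ 2.2700.
Efficiency = H/L = 2.2311/2.2700 = 98.3%.

98.3%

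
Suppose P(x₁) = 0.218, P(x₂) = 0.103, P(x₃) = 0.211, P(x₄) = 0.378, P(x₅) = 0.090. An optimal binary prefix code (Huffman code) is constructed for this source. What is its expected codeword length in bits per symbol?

2.193 bits/symbol

Repeatedly combine the two least-probable nodes; the expected code length is the sum of the merged weights.
merge 9/100 + 103/1000 → 193/1000
merge 193/1000 + 211/1000 → 101/250
merge 109/500 + 189/500 → 149/250
merge 101/250 + 149/250 → 1
L = 193/1000 + 101/250 + 149/250 + 1 = 2193/1000 = 2.193 bits/symbol.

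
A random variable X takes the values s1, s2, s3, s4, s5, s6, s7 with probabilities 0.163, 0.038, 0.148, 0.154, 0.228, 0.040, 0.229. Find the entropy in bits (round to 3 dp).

2.588 bits

H = −Σ pᵢ log₂ pᵢ.
−0.163·log₂(0.163) = 0.4266
−0.038·log₂(0.038) = 0.1793
−0.148·log₂(0.148) = 0.4079
−0.154·log₂(0.154) = 0.4156
−0.228·log₂(0.228) = 0.4863
−0.040·log₂(0.040) = 0.1858
−0.229·log₂(0.229) = 0.4870
Sum ≈ 2.5885 → 2.588 bits.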